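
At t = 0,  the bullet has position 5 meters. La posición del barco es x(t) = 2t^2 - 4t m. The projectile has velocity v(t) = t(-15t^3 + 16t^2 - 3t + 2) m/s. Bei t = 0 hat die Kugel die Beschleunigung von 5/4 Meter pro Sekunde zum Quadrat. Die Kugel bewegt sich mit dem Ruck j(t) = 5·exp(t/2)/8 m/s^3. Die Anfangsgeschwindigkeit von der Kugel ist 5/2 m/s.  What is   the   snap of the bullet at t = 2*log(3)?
We must differentiate our jerk equation j(t) = 5·exp(t/2)/8 1 time. Taking d/dt of j(t), we find s(t) = 5·exp(t/2)/16. From the given snap equation s(t) = 5·exp(t/2)/16, we substitute t = 2*log(3) to get s = 15/16.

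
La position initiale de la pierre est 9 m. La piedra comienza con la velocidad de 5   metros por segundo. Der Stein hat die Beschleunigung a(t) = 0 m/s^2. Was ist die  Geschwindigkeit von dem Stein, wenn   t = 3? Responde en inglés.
Starting from acceleration a(t) = 0, we take 1 antiderivative. Taking ∫a(t)dt and applying v(0) = 5, we find v(t) = 5. We have velocity v(t) = 5. Substituting t = 3: v(3) = 5.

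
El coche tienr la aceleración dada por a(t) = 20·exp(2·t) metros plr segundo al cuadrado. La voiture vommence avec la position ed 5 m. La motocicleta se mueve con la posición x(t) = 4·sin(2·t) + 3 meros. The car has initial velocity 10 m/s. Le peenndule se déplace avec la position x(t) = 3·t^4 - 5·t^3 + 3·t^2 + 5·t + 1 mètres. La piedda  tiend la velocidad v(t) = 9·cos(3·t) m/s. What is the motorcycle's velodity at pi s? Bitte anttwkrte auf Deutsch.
Um dies zu lösen, müssen wir 1 Ableitung unserer Gleichung für die Position x(t) = 4·sin(2·t) + 3 nehmen. Mit d/dt von x(t) finden wir v(t) = 8·cos(2·t). Mit v(t) = 8·cos(2·t) und Einsetzen von t = pi, finden wir v = 8.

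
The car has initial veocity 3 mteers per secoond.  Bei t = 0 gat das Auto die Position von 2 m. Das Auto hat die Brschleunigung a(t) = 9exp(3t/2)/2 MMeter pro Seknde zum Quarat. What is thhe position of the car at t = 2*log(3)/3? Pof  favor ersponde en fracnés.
Nous devons intégrer notre équation de l'accélération a(t) = 9·exp(3·t/2)/2 2 fois. En intégrant l'accélération et en utilisant la condition initiale v(0) = 3, nous obtenons v(t) = 3·exp(3·t/2). En prenant ∫v(t)dt et en appliquant x(0) = 2, nous trouvons x(t) = 2·exp(3·t/2). En utilisant x(t) = 2·exp(3·t/2) et en substituant t = 2*log(3)/3, nous trouvons x = 6.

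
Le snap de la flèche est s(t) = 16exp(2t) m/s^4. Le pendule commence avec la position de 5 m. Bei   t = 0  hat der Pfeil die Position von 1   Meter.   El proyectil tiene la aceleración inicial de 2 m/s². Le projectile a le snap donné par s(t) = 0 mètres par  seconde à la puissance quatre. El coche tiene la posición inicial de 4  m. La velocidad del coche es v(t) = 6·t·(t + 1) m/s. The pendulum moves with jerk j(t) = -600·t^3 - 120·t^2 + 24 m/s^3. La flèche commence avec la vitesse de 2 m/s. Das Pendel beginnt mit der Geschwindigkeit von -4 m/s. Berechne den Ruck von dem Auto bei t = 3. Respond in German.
Wir müssen unsere Gleichung für die Geschwindigkeit v(t) = 6·t·(t + 1) 2-mal ableiten. Durch Ableiten von der Geschwindigkeit erhalten wir die Beschleunigung: a(t) = 12·t + 6. Mit d/dt von a(t) finden wir j(t) = 12. Wir haben den Ruck j(t) = 12. Durch Einsetzen von t = 3: j(3) = 12.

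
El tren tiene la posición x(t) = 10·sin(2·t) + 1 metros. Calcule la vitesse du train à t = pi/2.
En partant de la position x(t) = 10·sin(2·t) + 1, nous prenons 1 dérivée. En prenant d/dt de x(t), nous trouvons v(t) = 20·cos(2·t). En utilisant v(t) = 20·cos(2·t) et en substituant t = pi/2, nous trouvons v = -20.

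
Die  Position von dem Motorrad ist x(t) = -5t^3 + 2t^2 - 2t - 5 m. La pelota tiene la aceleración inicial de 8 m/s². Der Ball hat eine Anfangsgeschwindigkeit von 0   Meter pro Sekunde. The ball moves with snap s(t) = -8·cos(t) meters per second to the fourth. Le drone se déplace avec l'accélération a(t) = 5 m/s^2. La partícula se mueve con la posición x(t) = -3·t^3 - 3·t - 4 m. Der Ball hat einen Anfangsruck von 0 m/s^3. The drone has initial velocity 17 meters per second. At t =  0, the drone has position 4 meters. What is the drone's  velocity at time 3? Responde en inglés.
To find the answer, we compute 1 integral of a(t) = 5. The antiderivative of acceleration is velocity. Using v(0) = 17, we get v(t) = 5·t + 17. Using v(t) = 5·t + 17 and substituting t = 3, we find v = 32.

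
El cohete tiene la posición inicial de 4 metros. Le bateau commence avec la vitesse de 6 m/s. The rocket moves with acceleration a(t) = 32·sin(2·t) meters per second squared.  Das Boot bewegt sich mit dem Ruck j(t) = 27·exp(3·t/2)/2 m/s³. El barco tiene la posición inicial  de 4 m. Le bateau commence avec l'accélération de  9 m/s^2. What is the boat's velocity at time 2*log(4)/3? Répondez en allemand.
Wir müssen unsere Gleichung für den Ruck j(t) = 27·exp(3·t/2)/2 2-mal integrieren. Das Integral von dem Ruck, mit a(0) = 9, ergibt die Beschleunigung: a(t) = 9·exp(3·t/2). Durch Integration von der Beschleunigung und Verwendung der Anfangsbedingung v(0) = 6, erhalten wir v(t) = 6·exp(3·t/2). Mit v(t) = 6·exp(3·t/2) und Einsetzen von t = 2*log(4)/3, finden wir v = 24.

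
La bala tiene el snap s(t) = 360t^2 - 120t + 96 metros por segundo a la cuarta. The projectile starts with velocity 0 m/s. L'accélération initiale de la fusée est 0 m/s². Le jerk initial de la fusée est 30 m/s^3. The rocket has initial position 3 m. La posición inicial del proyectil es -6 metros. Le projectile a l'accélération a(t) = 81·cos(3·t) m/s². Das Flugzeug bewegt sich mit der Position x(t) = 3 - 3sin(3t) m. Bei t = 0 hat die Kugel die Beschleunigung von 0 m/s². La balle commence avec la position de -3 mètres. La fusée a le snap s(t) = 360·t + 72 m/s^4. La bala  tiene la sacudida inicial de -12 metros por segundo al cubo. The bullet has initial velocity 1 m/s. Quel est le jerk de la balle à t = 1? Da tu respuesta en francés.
En partant du snap s(t) = 360·t^2 - 120·t + 96, nous prenons 1 intégrale. En prenant ∫s(t)dt et en appliquant j(0) = -12, nous trouvons j(t) = 120·t^3 - 60·t^2 + 96·t - 12. En utilisant j(t) = 120·t^3 - 60·t^2 + 96·t - 12 et en substituant t = 1, nous trouvons j = 144.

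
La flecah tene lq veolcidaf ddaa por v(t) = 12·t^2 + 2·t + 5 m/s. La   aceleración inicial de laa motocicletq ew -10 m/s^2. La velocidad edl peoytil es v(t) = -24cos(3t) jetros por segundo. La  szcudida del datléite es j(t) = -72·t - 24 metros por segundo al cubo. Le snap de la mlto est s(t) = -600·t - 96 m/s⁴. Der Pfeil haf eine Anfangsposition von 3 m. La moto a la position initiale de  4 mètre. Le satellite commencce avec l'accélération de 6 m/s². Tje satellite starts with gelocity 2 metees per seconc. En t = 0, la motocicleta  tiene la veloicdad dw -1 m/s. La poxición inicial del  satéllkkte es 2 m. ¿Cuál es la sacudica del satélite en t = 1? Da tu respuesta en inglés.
From the given jerk equation j(t) = -72·t - 24, we substitute t = 1 to get j = -96.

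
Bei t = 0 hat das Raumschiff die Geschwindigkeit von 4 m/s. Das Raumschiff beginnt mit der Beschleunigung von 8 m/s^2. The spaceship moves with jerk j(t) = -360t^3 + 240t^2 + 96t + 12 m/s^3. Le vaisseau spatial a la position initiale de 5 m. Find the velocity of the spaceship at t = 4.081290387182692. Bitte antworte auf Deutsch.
Ausgehend von dem Ruck j(t) = -360·t^3 + 240·t^2 + 96·t + 12, nehmen wir 2 Stammfunktionen. Das Integral von dem Ruck ist die Beschleunigung. Mit a(0) = 8 erhalten wir a(t) = -90·t^4 + 80·t^3 + 48·t^2 + 12·t + 8. Mit ∫a(t)dt und Anwendung von v(0) = 4, finden wir v(t) = -18·t^5 + 20·t^4 + 16·t^3 + 6·t^2 + 8·t + 4. Mit v(t) = -18·t^5 + 20·t^4 + 16·t^3 + 6·t^2 + 8·t + 4 und Einsetzen von t = 4.081290387182692, finden wir v = -13609.2515593883.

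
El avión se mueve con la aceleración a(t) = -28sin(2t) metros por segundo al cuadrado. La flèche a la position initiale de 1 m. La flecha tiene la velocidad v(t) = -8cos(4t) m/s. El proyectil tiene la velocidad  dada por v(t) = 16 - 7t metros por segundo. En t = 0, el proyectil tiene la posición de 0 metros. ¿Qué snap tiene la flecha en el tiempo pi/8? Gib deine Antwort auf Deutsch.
Ausgehend von der Geschwindigkeit v(t) = -8·cos(4·t), nehmen wir 3 Ableitungen. Die Ableitung von der Geschwindigkeit ergibt die Beschleunigung: a(t) = 32·sin(4·t). Durch Ableiten von der Beschleunigung erhalten wir den Ruck: j(t) = 128·cos(4·t). Die Ableitung von dem Ruck ergibt den Snap: s(t) = -512·sin(4·t). Aus der Gleichung für den Snap s(t) = -512·sin(4·t), setzen wir t = pi/8 ein und erhalten s = -512.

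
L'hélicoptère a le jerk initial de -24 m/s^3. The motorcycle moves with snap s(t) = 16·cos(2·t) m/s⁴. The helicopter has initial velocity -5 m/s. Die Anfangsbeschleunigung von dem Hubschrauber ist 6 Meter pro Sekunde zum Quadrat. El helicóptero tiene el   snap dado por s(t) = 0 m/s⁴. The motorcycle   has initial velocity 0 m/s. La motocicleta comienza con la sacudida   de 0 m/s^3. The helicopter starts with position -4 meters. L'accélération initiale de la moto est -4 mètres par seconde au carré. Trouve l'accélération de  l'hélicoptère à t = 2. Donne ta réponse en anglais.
To solve this, we need to take 2 integrals of our snap equation s(t) = 0. Finding the integral of s(t) and using j(0) = -24: j(t) = -24. The integral of jerk is acceleration. Using a(0) = 6, we get a(t) = 6 - 24·t. We have acceleration a(t) = 6 - 24·t. Substituting t = 2: a(2) = -42.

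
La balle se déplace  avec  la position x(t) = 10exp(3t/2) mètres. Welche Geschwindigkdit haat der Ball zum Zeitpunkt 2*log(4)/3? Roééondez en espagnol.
Para resolver esto, necesitamos tomar 1 derivada de nuestra ecuación de la posición x(t) = 10·exp(3·t/2). La derivada de la posición da la velocidad: v(t) = 15·exp(3·t/2). Tenemos la velocidad v(t) = 15·exp(3·t/2). Sustituyendo t = 2*log(4)/3: v(2*log(4)/3) = 60.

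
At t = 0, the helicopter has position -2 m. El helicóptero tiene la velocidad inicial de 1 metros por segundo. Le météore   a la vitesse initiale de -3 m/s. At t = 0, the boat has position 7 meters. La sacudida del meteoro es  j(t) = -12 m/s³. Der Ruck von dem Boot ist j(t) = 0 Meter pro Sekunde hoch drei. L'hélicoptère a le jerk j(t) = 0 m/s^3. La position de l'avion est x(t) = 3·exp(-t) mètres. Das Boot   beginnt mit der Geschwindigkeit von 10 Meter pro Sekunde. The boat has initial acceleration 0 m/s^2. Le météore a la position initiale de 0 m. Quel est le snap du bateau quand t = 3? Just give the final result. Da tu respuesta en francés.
À t = 3, s = 0.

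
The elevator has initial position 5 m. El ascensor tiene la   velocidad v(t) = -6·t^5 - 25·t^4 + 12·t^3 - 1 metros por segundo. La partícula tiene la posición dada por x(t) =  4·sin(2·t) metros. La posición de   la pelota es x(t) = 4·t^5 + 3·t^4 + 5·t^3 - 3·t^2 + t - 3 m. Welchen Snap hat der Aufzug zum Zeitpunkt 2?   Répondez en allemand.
Wir müssen unsere Gleichung für die Geschwindigkeit v(t) = -6·t^5 - 25·t^4 + 12·t^3 - 1 3-mal ableiten. Die Ableitung von der Geschwindigkeit ergibt die Beschleunigung: a(t) = -30·t^4 - 100·t^3 + 36·t^2. Die Ableitung von der Beschleunigung ergibt den Ruck: j(t) = -120·t^3 - 300·t^2 + 72·t. Durch Ableiten von dem Ruck erhalten wir den Snap: s(t) = -360·t^2 - 600·t + 72. Wir haben den Snap s(t) = -360·t^2 - 600·t + 72. Durch Einsetzen von t = 2: s(2) = -2568.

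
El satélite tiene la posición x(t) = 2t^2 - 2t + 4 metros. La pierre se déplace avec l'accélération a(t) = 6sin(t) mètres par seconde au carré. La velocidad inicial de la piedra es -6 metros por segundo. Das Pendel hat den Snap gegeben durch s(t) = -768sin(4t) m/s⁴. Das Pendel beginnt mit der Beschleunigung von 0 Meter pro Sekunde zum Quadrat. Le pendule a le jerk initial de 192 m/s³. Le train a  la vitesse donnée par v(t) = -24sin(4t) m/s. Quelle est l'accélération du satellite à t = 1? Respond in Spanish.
Debemos derivar nuestra ecuación de la posición x(t) = 2·t^2 - 2·t + 4 2 veces. Derivando la posición, obtenemos la velocidad: v(t) = 4·t - 2. La derivada de la velocidad da la aceleración: a(t) = 4. Usando a(t) = 4 y sustituyendo t = 1, encontramos a = 4.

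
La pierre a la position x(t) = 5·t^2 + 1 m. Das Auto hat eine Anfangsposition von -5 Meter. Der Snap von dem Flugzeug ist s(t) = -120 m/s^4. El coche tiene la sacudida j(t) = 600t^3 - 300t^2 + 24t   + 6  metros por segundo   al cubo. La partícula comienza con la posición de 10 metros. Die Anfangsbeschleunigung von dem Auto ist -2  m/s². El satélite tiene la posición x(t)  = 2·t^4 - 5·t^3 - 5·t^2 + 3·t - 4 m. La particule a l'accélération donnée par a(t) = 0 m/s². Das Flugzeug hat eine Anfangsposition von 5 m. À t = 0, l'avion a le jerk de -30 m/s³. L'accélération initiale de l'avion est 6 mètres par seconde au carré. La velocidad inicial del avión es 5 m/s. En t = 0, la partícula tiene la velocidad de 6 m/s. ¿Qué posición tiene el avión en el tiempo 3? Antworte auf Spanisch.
Necesitamos integrar nuestra ecuación del snap s(t) = -120 4 veces. La antiderivada del snap es la sacudida. Usando j(0) = -30, obtenemos j(t) = -120·t - 30. La integral de la sacudida es la aceleración. Usando a(0) = 6, obtenemos a(t) = -60·t^2 - 30·t + 6. La integral de la aceleración es la velocidad. Usando v(0) = 5, obtenemos v(t) = -20·t^3 - 15·t^2 + 6·t + 5. Tomando ∫v(t)dt y aplicando x(0) = 5, encontramos x(t) = -5·t^4 - 5·t^3 + 3·t^2 + 5·t + 5. Usando x(t) = -5·t^4 - 5·t^3 + 3·t^2 + 5·t + 5 y sustituyendo t = 3, encontramos x = -493.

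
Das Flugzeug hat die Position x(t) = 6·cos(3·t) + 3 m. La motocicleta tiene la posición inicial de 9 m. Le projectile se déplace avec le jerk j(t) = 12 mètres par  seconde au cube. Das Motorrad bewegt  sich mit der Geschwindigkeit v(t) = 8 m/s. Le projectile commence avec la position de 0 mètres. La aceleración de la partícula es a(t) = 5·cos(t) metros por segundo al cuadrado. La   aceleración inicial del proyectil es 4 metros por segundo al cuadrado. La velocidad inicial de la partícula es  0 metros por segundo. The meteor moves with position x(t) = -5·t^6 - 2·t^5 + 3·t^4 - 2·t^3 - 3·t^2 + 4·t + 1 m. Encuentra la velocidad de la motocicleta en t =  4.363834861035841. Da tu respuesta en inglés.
From the given velocity equation v(t) = 8, we substitute t = 4.363834861035841 to get v = 8.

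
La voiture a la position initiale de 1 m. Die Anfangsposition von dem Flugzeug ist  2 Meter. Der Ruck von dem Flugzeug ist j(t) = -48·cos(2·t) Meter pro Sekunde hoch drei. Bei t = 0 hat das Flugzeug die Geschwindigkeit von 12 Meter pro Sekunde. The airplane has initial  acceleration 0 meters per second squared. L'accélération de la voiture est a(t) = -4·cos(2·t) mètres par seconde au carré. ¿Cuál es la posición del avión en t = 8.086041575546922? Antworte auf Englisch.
To find the answer, we compute 3 antiderivatives of j(t) = -48·cos(2·t). The antiderivative of jerk is acceleration. Using a(0) = 0, we get a(t) = -24·sin(2·t). Integrating acceleration and using the initial condition v(0) = 12, we get v(t) = 12·cos(2·t). Integrating velocity and using the initial condition x(0) = 2, we get x(t) = 6·sin(2·t) + 2. From the given position equation x(t) = 6·sin(2·t) + 2, we substitute t = 8.086041575546922 to get x = -0.685815762678512.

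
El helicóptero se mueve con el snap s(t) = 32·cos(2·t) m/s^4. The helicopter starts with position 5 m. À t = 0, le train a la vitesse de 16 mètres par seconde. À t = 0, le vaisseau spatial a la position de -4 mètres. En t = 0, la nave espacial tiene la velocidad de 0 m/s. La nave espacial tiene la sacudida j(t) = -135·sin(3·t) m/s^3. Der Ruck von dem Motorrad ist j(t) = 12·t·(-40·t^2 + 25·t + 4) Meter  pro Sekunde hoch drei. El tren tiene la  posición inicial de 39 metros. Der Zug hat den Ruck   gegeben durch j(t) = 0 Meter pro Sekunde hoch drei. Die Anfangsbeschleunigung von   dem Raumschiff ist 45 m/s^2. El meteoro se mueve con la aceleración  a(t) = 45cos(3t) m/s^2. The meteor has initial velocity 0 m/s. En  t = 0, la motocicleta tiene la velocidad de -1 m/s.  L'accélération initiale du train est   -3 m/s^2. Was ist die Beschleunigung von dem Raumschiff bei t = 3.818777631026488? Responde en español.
Partiendo de la sacudida j(t) = -135·sin(3·t), tomamos 1 antiderivada. Integrando la sacudida y usando la condición inicial a(0) = 45, obtenemos a(t) = 45·cos(3·t). De la ecuación de la aceleración a(t) = 45·cos(3·t), sustituimos t = 3.818777631026488 para obtener a = 20.0082478286116.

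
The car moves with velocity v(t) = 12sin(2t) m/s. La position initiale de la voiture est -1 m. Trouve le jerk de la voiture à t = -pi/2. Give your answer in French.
Nous devons dériver notre équation de la vitesse v(t) = 12·sin(2·t) 2 fois. En prenant d/dt de v(t), nous trouvons a(t) = 24·cos(2·t). En prenant d/dt de a(t), nous trouvons j(t) = -48·sin(2·t). De l'équation du jerk j(t) = -48·sin(2·t), nous substituons t = -pi/2 pour obtenir j = 0.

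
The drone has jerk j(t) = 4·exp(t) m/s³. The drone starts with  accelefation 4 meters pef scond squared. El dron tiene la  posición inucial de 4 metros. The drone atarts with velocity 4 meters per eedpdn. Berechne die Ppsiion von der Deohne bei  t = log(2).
Wir müssen die Stammfunktion unserer Gleichung für den Ruck j(t) = 4·exp(t) 3-mal finden. Die Stammfunktion von dem Ruck ist die Beschleunigung. Mit a(0) = 4 erhalten wir a(t) = 4·exp(t). Das Integral von der Beschleunigung, mit v(0) = 4, ergibt die Geschwindigkeit: v(t) = 4·exp(t). Das Integral von der Geschwindigkeit ist die Position. Mit x(0) = 4 erhalten wir x(t) = 4·exp(t). Aus der Gleichung für die Position x(t) = 4·exp(t), setzen wir t = log(2) ein und erhalten x = 8.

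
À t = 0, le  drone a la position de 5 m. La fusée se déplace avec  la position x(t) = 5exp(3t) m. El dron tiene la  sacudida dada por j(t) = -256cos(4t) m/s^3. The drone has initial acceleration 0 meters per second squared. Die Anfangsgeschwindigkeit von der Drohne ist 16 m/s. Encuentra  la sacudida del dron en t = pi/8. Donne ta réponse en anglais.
From the given jerk equation j(t) = -256·cos(4·t), we substitute t = pi/8 to get j = 0.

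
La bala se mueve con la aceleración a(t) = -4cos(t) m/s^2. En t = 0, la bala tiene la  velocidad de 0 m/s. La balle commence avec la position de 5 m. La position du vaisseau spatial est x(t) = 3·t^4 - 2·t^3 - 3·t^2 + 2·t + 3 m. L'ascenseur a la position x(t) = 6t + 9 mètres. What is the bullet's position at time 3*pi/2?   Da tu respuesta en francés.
En partant de l'accélération a(t) = -4·cos(t), nous prenons 2 primitives. La primitive de l'accélération, avec v(0) = 0, donne la vitesse: v(t) = -4·sin(t). L'intégrale de la vitesse est la position. En utilisant x(0) = 5, nous obtenons x(t) = 4·cos(t) + 1. De l'équation de la position x(t) = 4·cos(t) + 1, nous substituons t = 3*pi/2 pour obtenir x = 1.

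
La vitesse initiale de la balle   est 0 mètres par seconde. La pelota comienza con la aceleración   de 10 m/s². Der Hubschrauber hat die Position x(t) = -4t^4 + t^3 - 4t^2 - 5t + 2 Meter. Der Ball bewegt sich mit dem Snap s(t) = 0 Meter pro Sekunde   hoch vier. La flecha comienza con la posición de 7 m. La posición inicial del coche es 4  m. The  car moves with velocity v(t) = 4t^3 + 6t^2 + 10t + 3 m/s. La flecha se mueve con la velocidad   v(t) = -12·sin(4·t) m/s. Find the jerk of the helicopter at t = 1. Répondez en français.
Nous devons dériver notre équation de la position x(t) = -4·t^4 + t^3 - 4·t^2 - 5·t + 2 3 fois. En prenant d/dt de x(t), nous trouvons v(t) = -16·t^3 + 3·t^2 - 8·t - 5. En dérivant la vitesse, nous obtenons l'accélération: a(t) = -48·t^2 + 6·t - 8. La dérivée de l'accélération donne le jerk: j(t) = 6 - 96·t. Nous avons le jerk j(t) = 6 - 96·t. En substituant t = 1: j(1) = -90.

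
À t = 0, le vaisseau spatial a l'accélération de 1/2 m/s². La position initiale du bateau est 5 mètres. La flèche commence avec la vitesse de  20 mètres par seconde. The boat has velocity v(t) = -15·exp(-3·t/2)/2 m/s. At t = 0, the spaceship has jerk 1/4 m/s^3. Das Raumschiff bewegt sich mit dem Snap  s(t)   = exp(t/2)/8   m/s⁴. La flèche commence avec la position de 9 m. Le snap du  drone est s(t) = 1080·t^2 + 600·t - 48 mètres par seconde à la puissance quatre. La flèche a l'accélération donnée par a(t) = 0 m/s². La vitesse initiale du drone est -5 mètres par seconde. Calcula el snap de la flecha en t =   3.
Partiendo de la aceleración a(t) = 0, tomamos 2 derivadas. Tomando d/dt de a(t), encontramos j(t) = 0. Tomando d/dt de j(t), encontramos s(t) = 0. Tenemos el snap s(t) = 0. Sustituyendo t = 3: s(3) = 0.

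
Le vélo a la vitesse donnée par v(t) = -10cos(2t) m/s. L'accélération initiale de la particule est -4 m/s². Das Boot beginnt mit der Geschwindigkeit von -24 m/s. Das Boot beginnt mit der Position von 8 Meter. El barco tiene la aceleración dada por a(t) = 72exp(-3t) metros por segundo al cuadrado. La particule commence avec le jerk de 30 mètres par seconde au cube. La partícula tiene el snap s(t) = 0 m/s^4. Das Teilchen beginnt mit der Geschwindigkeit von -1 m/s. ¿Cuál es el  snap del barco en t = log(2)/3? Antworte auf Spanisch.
Partiendo de la aceleración a(t) = 72·exp(-3·t), tomamos 2 derivadas. Derivando la aceleración, obtenemos la sacudida: j(t) = -216·exp(-3·t). Tomando d/dt de j(t), encontramos s(t) = 648·exp(-3·t). Tenemos el snap s(t) = 648·exp(-3·t). Sustituyendo t = log(2)/3: s(log(2)/3) = 324.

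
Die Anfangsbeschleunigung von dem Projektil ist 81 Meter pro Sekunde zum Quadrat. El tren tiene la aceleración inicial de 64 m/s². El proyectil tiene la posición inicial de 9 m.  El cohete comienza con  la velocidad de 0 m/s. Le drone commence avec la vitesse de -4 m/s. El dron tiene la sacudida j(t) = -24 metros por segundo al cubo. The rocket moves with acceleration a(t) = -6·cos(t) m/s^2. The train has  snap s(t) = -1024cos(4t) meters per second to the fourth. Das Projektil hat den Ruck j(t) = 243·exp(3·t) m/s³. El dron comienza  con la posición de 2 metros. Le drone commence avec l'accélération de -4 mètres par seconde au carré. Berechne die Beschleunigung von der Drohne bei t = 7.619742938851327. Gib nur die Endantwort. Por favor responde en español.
En t = 7.619742938851327, a = -186.873830532432.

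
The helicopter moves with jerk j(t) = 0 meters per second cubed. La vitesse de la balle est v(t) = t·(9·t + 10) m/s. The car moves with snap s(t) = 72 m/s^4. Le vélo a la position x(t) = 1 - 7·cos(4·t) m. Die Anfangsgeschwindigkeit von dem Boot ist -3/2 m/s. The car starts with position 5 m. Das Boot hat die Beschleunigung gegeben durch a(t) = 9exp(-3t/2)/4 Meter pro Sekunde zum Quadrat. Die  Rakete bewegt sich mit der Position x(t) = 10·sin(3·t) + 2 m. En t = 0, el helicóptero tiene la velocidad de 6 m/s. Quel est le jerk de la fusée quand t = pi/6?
Nous devons dériver notre équation de la position x(t) = 10·sin(3·t) + 2 3 fois. En dérivant la position, nous obtenons la vitesse: v(t) = 30·cos(3·t). En dérivant la vitesse, nous obtenons l'accélération: a(t) = -90·sin(3·t). En dérivant l'accélération, nous obtenons le jerk: j(t) = -270·cos(3·t). En utilisant j(t) = -270·cos(3·t) et en substituant t = pi/6, nous trouvons j = 0.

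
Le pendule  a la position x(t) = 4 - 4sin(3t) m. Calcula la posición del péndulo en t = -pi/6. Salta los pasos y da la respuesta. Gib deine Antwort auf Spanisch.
x(-pi/6) = 8.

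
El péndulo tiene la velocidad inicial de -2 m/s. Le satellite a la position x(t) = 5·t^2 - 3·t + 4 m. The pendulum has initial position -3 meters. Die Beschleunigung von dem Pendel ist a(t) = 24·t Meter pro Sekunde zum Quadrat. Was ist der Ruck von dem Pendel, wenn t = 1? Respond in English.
We must differentiate our acceleration equation a(t) = 24·t 1 time. Differentiating acceleration, we get jerk: j(t) = 24. We have jerk j(t) = 24. Substituting t = 1: j(1) = 24.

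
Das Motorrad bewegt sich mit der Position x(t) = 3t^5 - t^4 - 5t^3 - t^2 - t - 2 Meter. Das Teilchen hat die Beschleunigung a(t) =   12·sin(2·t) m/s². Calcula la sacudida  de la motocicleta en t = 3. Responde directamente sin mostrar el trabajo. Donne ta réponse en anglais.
At t = 3, j = 1518.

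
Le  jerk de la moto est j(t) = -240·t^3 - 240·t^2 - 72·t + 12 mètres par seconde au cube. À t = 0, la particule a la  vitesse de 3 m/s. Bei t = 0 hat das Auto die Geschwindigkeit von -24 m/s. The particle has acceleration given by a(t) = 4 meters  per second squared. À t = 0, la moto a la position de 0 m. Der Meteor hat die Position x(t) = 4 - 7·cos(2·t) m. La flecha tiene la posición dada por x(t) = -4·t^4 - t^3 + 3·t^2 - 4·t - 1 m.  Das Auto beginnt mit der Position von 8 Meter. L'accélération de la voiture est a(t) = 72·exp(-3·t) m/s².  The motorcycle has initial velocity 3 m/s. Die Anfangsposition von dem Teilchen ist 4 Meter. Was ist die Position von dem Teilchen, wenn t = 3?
Um dies zu lösen, müssen wir 2 Integrale unserer Gleichung für die Beschleunigung a(t) = 4 finden. Durch Integration von der Beschleunigung und Verwendung der Anfangsbedingung v(0) = 3, erhalten wir v(t) = 4·t + 3. Das Integral von der Geschwindigkeit ist die Position. Mit x(0) = 4 erhalten wir x(t) = 2·t^2 + 3·t + 4. Mit x(t) = 2·t^2 + 3·t + 4 und Einsetzen von t = 3, finden wir x = 31.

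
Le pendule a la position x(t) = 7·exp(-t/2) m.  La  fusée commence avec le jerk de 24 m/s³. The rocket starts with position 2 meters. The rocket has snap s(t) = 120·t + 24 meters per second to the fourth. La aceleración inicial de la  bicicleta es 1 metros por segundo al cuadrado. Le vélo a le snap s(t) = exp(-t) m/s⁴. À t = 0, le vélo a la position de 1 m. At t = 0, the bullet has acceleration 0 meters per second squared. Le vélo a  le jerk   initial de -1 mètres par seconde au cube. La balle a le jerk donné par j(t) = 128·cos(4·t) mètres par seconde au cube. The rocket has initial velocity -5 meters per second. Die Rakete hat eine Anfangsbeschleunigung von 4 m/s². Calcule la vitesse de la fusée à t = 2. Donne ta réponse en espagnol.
Partiendo del snap s(t) = 120·t + 24, tomamos 3 antiderivadas. Integrando el snap y usando la condición inicial j(0) = 24, obtenemos j(t) = 60·t^2 + 24·t + 24. Tomando ∫j(t)dt y aplicando a(0) = 4, encontramos a(t) = 20·t^3 + 12·t^2 + 24·t + 4. La antiderivada de la aceleración es la velocidad. Usando v(0) = -5, obtenemos v(t) = 5·t^4 + 4·t^3 + 12·t^2 + 4·t - 5. Tenemos la velocidad v(t) = 5·t^4 + 4·t^3 + 12·t^2 + 4·t - 5. Sustituyendo t = 2: v(2) = 163.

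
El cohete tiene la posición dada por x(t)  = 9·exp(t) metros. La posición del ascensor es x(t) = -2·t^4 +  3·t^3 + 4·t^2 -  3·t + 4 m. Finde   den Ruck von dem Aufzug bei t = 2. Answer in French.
En partant de la position x(t) = -2·t^4 + 3·t^3 + 4·t^2 - 3·t + 4, nous prenons 3 dérivées. La dérivée de la position donne la vitesse: v(t) = -8·t^3 + 9·t^2 + 8·t - 3. La dérivée de la vitesse donne l'accélération: a(t) = -24·t^2 + 18·t + 8. En prenant d/dt de a(t), nous trouvons j(t) = 18 - 48·t. Nous avons le jerk j(t) = 18 - 48·t. En substituant t = 2: j(2) = -78.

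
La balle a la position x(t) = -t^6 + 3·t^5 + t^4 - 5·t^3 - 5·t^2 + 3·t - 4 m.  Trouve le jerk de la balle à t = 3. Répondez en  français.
Nous devons dériver notre équation de la position x(t) = -t^6 + 3·t^5 + t^4 - 5·t^3 - 5·t^2 + 3·t - 4 3 fois. En dérivant la position, nous obtenons la vitesse: v(t) = -6·t^5 + 15·t^4 + 4·t^3 - 15·t^2 - 10·t + 3. La dérivée de la vitesse donne l'accélération: a(t) = -30·t^4 + 60·t^3 + 12·t^2 - 30·t - 10. En prenant d/dt de a(t), nous trouvons j(t) = -120·t^3 + 180·t^2 + 24·t - 30. Nous avons le jerk j(t) = -120·t^3 + 180·t^2 + 24·t - 30. En substituant t = 3: j(3) = -1578.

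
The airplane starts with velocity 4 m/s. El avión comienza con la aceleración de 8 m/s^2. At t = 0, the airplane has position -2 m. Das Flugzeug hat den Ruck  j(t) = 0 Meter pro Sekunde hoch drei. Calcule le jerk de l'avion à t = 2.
De l'équation du jerk j(t) = 0, nous substituons t = 2 pour obtenir j = 0.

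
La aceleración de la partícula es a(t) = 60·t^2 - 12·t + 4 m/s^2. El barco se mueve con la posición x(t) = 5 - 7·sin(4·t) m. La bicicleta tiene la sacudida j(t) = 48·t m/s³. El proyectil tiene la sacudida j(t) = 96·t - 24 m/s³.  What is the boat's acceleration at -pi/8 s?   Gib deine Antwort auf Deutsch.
Um dies zu lösen, müssen wir 2 Ableitungen unserer Gleichung für die Position x(t) = 5 - 7·sin(4·t) nehmen. Durch Ableiten von der Position erhalten wir die Geschwindigkeit: v(t) = -28·cos(4·t). Mit d/dt von v(t) finden wir a(t) = 112·sin(4·t). Mit a(t) = 112·sin(4·t) und Einsetzen von t = -pi/8, finden wir a = -112.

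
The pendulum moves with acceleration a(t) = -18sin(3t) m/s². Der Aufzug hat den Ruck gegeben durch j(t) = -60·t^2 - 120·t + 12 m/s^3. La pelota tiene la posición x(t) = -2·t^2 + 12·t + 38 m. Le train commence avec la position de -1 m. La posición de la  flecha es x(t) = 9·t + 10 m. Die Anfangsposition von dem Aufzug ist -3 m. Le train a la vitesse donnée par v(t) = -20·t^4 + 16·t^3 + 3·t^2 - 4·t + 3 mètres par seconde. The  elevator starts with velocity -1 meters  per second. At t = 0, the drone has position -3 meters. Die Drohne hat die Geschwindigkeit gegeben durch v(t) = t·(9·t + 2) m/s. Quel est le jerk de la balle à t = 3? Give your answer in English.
Starting from position x(t) = -2·t^2 + 12·t + 38, we take 3 derivatives. Differentiating position, we get velocity: v(t) = 12 - 4·t. The derivative of velocity gives acceleration: a(t) = -4. The derivative of acceleration gives jerk: j(t) = 0. We have jerk j(t) = 0. Substituting t = 3: j(3) = 0.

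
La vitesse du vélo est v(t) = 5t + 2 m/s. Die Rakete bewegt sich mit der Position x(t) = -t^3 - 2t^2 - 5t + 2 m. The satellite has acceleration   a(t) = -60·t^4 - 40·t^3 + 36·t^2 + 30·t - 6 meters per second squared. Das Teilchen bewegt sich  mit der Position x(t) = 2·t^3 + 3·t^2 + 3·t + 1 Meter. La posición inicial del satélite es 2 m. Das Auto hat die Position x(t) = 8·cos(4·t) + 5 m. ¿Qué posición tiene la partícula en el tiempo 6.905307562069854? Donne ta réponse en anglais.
Using x(t) = 2·t^3 + 3·t^2 + 3·t + 1 and substituting t = 6.905307562069854, we find x = 823.301064993358.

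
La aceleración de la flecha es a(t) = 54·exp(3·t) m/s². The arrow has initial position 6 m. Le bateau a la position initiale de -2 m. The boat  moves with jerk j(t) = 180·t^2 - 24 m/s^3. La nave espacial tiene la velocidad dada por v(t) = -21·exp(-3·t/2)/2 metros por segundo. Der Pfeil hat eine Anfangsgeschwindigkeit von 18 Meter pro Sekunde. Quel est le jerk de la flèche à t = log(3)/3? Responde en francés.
Pour résoudre ceci, nous devons prendre 1 dérivée de notre équation de l'accélération a(t) = 54·exp(3·t). En dérivant l'accélération, nous obtenons le jerk: j(t) = 162·exp(3·t). En utilisant j(t) = 162·exp(3·t) et en substituant t = log(3)/3, nous trouvons j = 486.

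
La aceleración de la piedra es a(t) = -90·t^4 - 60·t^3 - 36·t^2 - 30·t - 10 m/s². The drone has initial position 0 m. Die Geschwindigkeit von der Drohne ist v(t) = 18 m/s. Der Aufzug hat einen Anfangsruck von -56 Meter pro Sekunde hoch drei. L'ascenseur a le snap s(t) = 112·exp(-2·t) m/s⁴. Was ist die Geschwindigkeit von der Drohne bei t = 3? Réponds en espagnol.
Tenemos la velocidad v(t) = 18. Sustituyendo t = 3: v(3) = 18.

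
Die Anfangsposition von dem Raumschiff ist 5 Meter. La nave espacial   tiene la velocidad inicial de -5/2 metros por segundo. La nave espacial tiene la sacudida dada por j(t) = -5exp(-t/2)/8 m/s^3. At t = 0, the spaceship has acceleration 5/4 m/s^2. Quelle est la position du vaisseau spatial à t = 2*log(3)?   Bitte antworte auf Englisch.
To find the answer, we compute 3 integrals of j(t) = -5·exp(-t/2)/8. The integral of jerk is acceleration. Using a(0) = 5/4, we get a(t) = 5·exp(-t/2)/4. The integral of acceleration, with v(0) = -5/2, gives velocity: v(t) = -5·exp(-t/2)/2. Taking ∫v(t)dt and applying x(0) = 5, we find x(t) = 5·exp(-t/2). We have position x(t) = 5·exp(-t/2). Substituting t = 2*log(3): x(2*log(3)) = 5/3.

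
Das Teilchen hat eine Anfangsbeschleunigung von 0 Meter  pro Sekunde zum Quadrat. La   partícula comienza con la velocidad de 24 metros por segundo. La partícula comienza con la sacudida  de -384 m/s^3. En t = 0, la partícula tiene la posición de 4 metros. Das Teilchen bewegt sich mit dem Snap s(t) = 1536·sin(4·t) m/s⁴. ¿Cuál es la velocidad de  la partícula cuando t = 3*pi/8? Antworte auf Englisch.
We must find the antiderivative of our snap equation s(t) = 1536·sin(4·t) 3 times. Finding the antiderivative of s(t) and using j(0) = -384: j(t) = -384·cos(4·t). The integral of jerk is acceleration. Using a(0) = 0, we get a(t) = -96·sin(4·t). Integrating acceleration and using the initial condition v(0) = 24, we get v(t) = 24·cos(4·t). We have velocity v(t) = 24·cos(4·t). Substituting t = 3*pi/8: v(3*pi/8) = 0.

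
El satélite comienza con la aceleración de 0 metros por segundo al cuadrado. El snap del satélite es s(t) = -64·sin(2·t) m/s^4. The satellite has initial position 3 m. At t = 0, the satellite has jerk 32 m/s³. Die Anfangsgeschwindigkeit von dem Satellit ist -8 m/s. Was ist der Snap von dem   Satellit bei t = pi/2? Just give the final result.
Bei t = pi/2, s = 0.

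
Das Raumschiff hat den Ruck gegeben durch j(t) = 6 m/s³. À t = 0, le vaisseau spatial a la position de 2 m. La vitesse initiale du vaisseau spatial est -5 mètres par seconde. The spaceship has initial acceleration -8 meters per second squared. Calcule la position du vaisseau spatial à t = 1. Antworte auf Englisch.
We need to integrate our jerk equation j(t) = 6 3 times. Integrating jerk and using the initial condition a(0) = -8, we get a(t) = 6·t - 8. Taking ∫a(t)dt and applying v(0) = -5, we find v(t) = 3·t^2 - 8·t - 5. Finding the integral of v(t) and using x(0) = 2: x(t) = t^3 - 4·t^2 - 5·t + 2. We have position x(t) = t^3 - 4·t^2 - 5·t + 2. Substituting t = 1: x(1) = -6.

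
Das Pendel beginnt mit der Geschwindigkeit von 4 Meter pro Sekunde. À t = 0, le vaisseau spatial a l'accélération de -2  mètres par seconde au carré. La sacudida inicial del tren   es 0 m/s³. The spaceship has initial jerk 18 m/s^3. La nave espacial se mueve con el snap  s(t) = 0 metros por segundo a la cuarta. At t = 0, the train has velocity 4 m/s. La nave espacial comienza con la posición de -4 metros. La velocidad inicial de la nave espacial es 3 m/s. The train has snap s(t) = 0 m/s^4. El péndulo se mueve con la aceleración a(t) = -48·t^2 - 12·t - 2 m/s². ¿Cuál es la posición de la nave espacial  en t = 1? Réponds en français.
Nous devons trouver l'intégrale de notre équation du snap s(t) = 0 4 fois. La primitive du snap est le jerk. En utilisant j(0) = 18, nous obtenons j(t) = 18. La primitive du jerk est l'accélération. En utilisant a(0) = -2, nous obtenons a(t) = 18·t - 2. En prenant ∫a(t)dt et en appliquant v(0) = 3, nous trouvons v(t) = 9·t^2 - 2·t + 3. L'intégrale de la vitesse est la position. En utilisant x(0) = -4, nous obtenons x(t) = 3·t^3 - t^2 + 3·t - 4. Nous avons la position x(t) = 3·t^3 - t^2 + 3·t - 4. En substituant t = 1: x(1) = 1.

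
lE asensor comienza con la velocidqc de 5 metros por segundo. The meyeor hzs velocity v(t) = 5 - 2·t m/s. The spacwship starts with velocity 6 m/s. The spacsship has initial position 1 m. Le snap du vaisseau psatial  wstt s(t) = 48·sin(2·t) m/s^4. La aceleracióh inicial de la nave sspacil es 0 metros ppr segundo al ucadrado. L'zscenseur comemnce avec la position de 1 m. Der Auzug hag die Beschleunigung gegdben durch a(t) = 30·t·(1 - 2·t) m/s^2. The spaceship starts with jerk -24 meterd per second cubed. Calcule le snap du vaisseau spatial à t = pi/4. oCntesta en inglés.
From the given snap equation s(t) = 48·sin(2·t), we substitute t = pi/4 to get s = 48.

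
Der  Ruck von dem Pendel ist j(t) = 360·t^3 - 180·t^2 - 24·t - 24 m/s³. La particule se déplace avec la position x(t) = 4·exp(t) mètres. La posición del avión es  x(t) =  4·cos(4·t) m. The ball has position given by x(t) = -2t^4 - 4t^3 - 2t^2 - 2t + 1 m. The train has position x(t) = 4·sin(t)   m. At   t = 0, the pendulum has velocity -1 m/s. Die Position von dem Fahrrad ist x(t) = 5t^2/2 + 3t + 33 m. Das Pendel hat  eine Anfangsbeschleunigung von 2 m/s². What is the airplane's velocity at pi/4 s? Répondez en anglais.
Starting from position x(t) = 4·cos(4·t), we take 1 derivative. Taking d/dt of x(t), we find v(t) = -16·sin(4·t). Using v(t) = -16·sin(4·t) and substituting t = pi/4, we find v = 0.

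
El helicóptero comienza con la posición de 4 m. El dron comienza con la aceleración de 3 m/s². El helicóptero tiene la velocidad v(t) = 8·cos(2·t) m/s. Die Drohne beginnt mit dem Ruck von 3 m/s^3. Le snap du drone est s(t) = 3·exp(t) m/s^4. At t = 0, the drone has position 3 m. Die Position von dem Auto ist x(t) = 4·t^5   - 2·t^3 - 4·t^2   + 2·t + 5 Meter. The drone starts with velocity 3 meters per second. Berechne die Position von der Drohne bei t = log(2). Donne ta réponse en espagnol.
Para resolver esto, necesitamos tomar 4 integrales de nuestra ecuación del snap s(t) = 3·exp(t). Tomando ∫s(t)dt y aplicando j(0) = 3, encontramos j(t) = 3·exp(t). La integral de la sacudida es la aceleración. Usando a(0) = 3, obtenemos a(t) = 3·exp(t). La integral de la aceleración, con v(0) = 3, da la velocidad: v(t) = 3·exp(t). Tomando ∫v(t)dt y aplicando x(0) = 3, encontramos x(t) = 3·exp(t). De la ecuación de la posición x(t) = 3·exp(t), sustituimos t = log(2) para obtener x = 6.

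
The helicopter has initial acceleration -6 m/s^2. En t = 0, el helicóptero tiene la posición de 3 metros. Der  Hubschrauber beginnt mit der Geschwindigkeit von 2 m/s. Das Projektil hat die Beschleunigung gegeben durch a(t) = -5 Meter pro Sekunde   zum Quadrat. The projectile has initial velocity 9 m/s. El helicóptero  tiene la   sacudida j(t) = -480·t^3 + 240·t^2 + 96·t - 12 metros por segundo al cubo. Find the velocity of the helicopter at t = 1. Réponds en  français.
Nous devons intégrer notre équation du jerk j(t) = -480·t^3 + 240·t^2 + 96·t - 12 2 fois. La primitive du jerk est l'accélération. En utilisant a(0) = -6, nous obtenons a(t) = -120·t^4 + 80·t^3 + 48·t^2 - 12·t - 6. En intégrant l'accélération et en utilisant la condition initiale v(0) = 2, nous obtenons v(t) = -24·t^5 + 20·t^4 + 16·t^3 - 6·t^2 - 6·t + 2. De l'équation de la vitesse v(t) = -24·t^5 + 20·t^4 + 16·t^3 - 6·t^2 - 6·t + 2, nous substituons t = 1 pour obtenir v = 2.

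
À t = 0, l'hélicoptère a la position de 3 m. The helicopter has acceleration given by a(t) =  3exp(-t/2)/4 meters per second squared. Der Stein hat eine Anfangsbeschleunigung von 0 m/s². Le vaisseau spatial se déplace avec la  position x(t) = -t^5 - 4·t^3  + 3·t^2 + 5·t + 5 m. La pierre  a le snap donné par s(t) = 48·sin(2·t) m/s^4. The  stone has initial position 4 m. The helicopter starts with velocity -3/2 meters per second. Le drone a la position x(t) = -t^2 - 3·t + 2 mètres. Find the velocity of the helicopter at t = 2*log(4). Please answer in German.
Wir müssen unsere Gleichung für die Beschleunigung a(t) = 3·exp(-t/2)/4 1-mal integrieren. Mit ∫a(t)dt und Anwendung von v(0) = -3/2, finden wir v(t) = -3·exp(-t/2)/2. Aus der Gleichung für die Geschwindigkeit v(t) = -3·exp(-t/2)/2, setzen wir t = 2*log(4) ein und erhalten v = -3/8.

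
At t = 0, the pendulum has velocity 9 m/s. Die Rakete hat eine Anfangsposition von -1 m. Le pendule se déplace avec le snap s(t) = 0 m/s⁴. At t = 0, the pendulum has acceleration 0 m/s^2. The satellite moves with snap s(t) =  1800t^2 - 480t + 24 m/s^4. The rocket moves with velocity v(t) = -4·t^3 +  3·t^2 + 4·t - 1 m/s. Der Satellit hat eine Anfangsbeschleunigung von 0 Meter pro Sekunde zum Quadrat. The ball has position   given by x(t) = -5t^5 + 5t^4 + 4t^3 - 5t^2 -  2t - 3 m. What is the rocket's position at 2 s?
To solve this, we need to take 1 integral of our velocity equation v(t) = -4·t^3 + 3·t^2 + 4·t - 1. Integrating velocity and using the initial condition x(0) = -1, we get x(t) = -t^4 + t^3 + 2·t^2 - t - 1. Using x(t) = -t^4 + t^3 + 2·t^2 - t - 1 and substituting t = 2, we find x = -3.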